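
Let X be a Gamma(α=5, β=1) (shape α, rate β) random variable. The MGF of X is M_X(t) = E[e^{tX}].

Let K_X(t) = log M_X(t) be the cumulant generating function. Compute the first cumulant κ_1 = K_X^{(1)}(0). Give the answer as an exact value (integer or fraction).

M_X(t) = (1 - t)^(-5)
K_X(t) = log M_X(t) = -5*log(1 - t)
dK/dt = -5/(t - 1)

κ_1 = dK/dt |_{t=0} = 5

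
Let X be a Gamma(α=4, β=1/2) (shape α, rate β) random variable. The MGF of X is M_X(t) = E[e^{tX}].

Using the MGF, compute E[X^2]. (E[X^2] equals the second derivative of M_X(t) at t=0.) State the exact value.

E[X^2] = D^2[M](0) = 80

M_X(t) = 1/(16*(1/2 - t)^4)
D^2[M](t) = 80/(64*t^6 - 192*t^5 + 240*t^4 - 160*t^3 + 60*t^2 - 12*t + 1)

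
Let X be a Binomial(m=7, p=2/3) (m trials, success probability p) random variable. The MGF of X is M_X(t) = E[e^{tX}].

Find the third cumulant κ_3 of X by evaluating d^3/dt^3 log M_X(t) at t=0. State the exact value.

M_X(t) = (2*e^(t)/3 + 1/3)^7
K_X(t) = log M_X(t) = 7*log(2*e^(t)/3 + 1/3)
K′(t) = 14*e^(t)/(2*e^(t) + 1)
K′′(t) = 14*e^(t)/(4*e^(2*t) + 4*e^(t) + 1)
K′′′(t) = (-28*e^(2*t) + 14*e^(t))/(8*e^(3*t) + 12*e^(2*t) + 6*e^(t) + 1)

κ_3 = K′′′(0) = -14/27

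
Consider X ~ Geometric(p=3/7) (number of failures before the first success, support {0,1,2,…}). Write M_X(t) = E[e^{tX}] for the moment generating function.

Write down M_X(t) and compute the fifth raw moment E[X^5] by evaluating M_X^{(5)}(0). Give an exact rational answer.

M_X(t) = 3/(7*(1 - 4*e^(t)/7))

E[X^5] = M^(5)(0) = 135628/81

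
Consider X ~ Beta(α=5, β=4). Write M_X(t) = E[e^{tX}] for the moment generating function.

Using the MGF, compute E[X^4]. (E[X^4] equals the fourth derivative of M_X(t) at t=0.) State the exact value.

E[X^4] = d^4M/dt^4 |_{t=0} = 14/99

M_X(t) = ₁F₁(5; 9; t)
dM/dt = 5*₁F₁(6; 10; t)/9
d^2M/dt^2 = ₁F₁(7; 11; t)/3
d^3M/dt^3 = 7*₁F₁(8; 12; t)/33
d^4M/dt^4 = 14*₁F₁(9; 13; t)/99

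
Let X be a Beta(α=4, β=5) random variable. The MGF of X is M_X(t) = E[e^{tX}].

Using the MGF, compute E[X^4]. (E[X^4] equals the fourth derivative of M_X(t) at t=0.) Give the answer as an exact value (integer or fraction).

M_X(t) = ₁F₁(4; 9; t)
dM/dt = 4*₁F₁(5; 10; t)/9
d^2M/dt^2 = 2*₁F₁(6; 11; t)/9
d^3M/dt^3 = 4*₁F₁(7; 12; t)/33
d^4M/dt^4 = 7*₁F₁(8; 13; t)/99

E[X^4] = d^4M/dt^4 |_{t=0} = 7/99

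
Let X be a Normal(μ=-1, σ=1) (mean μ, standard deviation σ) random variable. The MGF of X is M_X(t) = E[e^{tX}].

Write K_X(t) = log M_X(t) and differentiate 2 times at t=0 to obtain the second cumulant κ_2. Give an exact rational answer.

κ_2 = d^2K/dt^2 |_{t=0} = 1

M_X(t) = e^(t^2/2 - t)
K_X(t) = log M_X(t) = t^2/2 - t
dK/dt = t - 1
d^2K/dt^2 = 1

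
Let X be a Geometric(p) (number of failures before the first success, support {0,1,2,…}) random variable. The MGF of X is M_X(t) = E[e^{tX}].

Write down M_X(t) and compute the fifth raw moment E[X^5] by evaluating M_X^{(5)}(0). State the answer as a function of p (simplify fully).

E[X^5] = M′′′′′(0) = -1 + 31/p - 180/p^2 + 390/p^3 - 360/p^4 + 120/p^5

M_X(t) = p/(-(1 - p)*e^(t) + 1)
M′(t) = (-p^2*e^(t) + p*e^(t))/(p^2*e^(2*t) - 2*p*e^(2*t) + 2*p*e^(t) + e^(2*t) - 2*e^(t) + 1)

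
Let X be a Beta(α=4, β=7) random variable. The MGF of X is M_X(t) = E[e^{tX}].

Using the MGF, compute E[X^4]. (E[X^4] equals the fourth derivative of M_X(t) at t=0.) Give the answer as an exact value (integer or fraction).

E[X^4] = M^(4)(0) = 5/143

M_X(t) = ₁F₁(4; 11; t)
M^(4)(t) = 5*₁F₁(8; 15; t)/143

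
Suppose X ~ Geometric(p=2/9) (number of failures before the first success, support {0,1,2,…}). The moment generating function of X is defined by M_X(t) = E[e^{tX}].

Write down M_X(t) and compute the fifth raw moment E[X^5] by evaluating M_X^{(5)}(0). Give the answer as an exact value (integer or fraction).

E[X^5] = D^5[M](0) = 211687/2

M_X(t) = 2/(9*(1 - 7*e^(t)/9))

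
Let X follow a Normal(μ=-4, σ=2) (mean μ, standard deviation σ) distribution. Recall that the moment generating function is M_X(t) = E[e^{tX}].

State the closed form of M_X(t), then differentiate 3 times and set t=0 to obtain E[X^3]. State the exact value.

M_X(t) = e^(2*t^2 - 4*t)
dM/dt = 4*t*e^(-4*t)*e^(2*t^2) - 4*e^(-4*t)*e^(2*t^2)
d^2M/dt^2 = (16*t^2*e^(2*t^2) - 32*t*e^(2*t^2) + 20*e^(2*t^2))*e^(-4*t)
d^3M/dt^3 = (64*t^3*e^(2*t^2) - 192*t^2*e^(2*t^2) + 240*t*e^(2*t^2) - 112*e^(2*t^2))*e^(-4*t)

E[X^3] = d^3M/dt^3 |_{t=0} = -112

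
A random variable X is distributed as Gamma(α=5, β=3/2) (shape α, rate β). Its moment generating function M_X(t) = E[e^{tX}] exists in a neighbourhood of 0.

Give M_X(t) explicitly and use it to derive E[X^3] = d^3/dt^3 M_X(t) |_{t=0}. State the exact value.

E[X^3] = d^3M/dt^3 |_{t=0} = 560/9

M_X(t) = 243/(32*(3/2 - t)^5)
dM/dt = 2430/(64*t^6 - 576*t^5 + 2160*t^4 - 4320*t^3 + 4860*t^2 - 2916*t + 729)
d^2M/dt^2 = -29160/(128*t^7 - 1344*t^6 + 6048*t^5 - 15120*t^4 + 22680*t^3 - 20412*t^2 + 10206*t - 2187)
d^3M/dt^3 = 408240/(256*t^8 - 3072*t^7 + 16128*t^6 - 48384*t^5 + 90720*t^4 - 108864*t^3 + 81648*t^2 - 34992*t + 6561)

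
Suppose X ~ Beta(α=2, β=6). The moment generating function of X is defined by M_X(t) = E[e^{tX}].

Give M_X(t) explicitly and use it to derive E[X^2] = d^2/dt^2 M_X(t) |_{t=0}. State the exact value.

M_X(t) = ₁F₁(2; 8; t)
M^(2)(t) = ₁F₁(4; 10; t)/12

E[X^2] = M^(2)(0) = 1/12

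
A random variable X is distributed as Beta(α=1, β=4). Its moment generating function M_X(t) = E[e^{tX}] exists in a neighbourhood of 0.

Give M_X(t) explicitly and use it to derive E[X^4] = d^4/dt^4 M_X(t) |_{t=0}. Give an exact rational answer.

E[X^4] = M^(4)(0) = 1/70

M_X(t) = ₁F₁(1; 5; t)
M^(4)(t) = ₁F₁(5; 9; t)/70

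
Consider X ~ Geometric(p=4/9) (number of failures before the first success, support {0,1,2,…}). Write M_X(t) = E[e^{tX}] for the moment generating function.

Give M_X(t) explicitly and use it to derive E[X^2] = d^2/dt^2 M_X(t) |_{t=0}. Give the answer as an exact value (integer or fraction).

M_X(t) = 4/(9*(1 - 5*e^(t)/9))
dM/dt = 20*e^(t)/(25*e^(2*t) - 90*e^(t) + 81)
d^2M/dt^2 = (-100*e^(2*t) - 180*e^(t))/(125*e^(3*t) - 675*e^(2*t) + 1215*e^(t) - 729)

E[X^2] = d^2M/dt^2 |_{t=0} = 35/8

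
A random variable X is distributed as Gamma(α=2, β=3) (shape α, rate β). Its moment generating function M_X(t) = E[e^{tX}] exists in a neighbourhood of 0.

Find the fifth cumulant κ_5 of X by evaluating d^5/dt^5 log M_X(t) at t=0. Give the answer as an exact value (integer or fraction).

M_X(t) = 9/(3 - t)^2
K_X(t) = log M_X(t) = -2*log(3 - t) + 2*log(3)
K^(5)(t) = -48/(t^5 - 15*t^4 + 90*t^3 - 270*t^2 + 405*t - 243)

κ_5 = K^(5)(0) = 16/81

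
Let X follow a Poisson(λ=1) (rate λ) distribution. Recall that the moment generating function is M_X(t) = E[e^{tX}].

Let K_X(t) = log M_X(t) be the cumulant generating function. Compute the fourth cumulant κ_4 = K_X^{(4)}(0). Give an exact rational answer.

M_X(t) = e^(e^(t) - 1)
K_X(t) = log M_X(t) = e^(t) - 1
dK/dt = e^(t)
d^2K/dt^2 = e^(t)
d^3K/dt^3 = e^(t)
d^4K/dt^4 = e^(t)

κ_4 = d^4K/dt^4 |_{t=0} = 1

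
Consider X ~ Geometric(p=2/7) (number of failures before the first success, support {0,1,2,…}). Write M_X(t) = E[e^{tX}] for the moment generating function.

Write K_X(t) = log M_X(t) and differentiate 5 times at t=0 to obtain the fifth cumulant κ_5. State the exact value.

M_X(t) = 2/(7*(1 - 5*e^(t)/7))
K_X(t) = log M_X(t) = -log(1 - 5*e^(t)/7) - log(7) + log(2)
dK/dt = -5*e^(t)/(5*e^(t) - 7)
d^2K/dt^2 = 35*e^(t)/(25*e^(2*t) - 70*e^(t) + 49)
d^3K/dt^3 = (-175*e^(2*t) - 245*e^(t))/(125*e^(3*t) - 525*e^(2*t) + 735*e^(t) - 343)
d^4K/dt^4 = (875*e^(3*t) + 4900*e^(2*t) + 1715*e^(t))/(625*e^(4*t) - 3500*e^(3*t) + 7350*e^(2*t) - 6860*e^(t) + 2401)
d^5K/dt^5 = (-4375*e^(4*t) - 67375*e^(3*t) - 94325*e^(2*t) - 12005*e^(t))/(3125*e^(5*t) - 21875*e^(4*t) + 61250*e^(3*t) - 85750*e^(2*t) + 60025*e^(t) - 16807)

κ_5 = d^5K/dt^5 |_{t=0} = 5565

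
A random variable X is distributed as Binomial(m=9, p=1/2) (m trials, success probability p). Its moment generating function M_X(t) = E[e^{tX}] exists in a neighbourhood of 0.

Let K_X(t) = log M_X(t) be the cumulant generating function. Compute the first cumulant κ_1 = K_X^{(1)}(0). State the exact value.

κ_1 = K^(1)(0) = 9/2

M_X(t) = (e^(t)/2 + 1/2)^9
K_X(t) = log M_X(t) = 9*log(e^(t)/2 + 1/2)
K^(1)(t) = 9*e^(t)/(e^(t) + 1)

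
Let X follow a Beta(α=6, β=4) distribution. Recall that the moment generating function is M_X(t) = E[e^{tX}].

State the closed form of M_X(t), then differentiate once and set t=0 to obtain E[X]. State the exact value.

E[X] = M^(1)(0) = 3/5

M_X(t) = ₁F₁(6; 10; t)
M^(1)(t) = 3*₁F₁(7; 11; t)/5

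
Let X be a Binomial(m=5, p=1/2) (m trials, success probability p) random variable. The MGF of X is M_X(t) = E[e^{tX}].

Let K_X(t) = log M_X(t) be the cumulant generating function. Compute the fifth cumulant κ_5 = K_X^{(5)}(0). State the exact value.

κ_5 = K′′′′′(0) = 0

M_X(t) = (e^(t)/2 + 1/2)^5
K_X(t) = log M_X(t) = 5*log(e^(t)/2 + 1/2)
K′(t) = 5*e^(t)/(e^(t) + 1)
K′′(t) = 5*e^(t)/(e^(2*t) + 2*e^(t) + 1)
K′′′(t) = (-5*e^(2*t) + 5*e^(t))/(e^(3*t) + 3*e^(2*t) + 3*e^(t) + 1)
K′′′′(t) = (5*e^(3*t) - 20*e^(2*t) + 5*e^(t))/(e^(4*t) + 4*e^(3*t) + 6*e^(2*t) + 4*e^(t) + 1)
K′′′′′(t) = (-5*e^(4*t) + 55*e^(3*t) - 55*e^(2*t) + 5*e^(t))/(e^(5*t) + 5*e^(4*t) + 10*e^(3*t) + 10*e^(2*t) + 5*e^(t) + 1)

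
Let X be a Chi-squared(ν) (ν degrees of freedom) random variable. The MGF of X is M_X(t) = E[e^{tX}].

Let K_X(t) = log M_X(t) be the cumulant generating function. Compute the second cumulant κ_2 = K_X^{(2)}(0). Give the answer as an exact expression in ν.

M_X(t) = (1 - 2*t)^(-ν/2)
K_X(t) = log M_X(t) = -ν*log(1 - 2*t)/2
K′(t) = -ν/(2*t - 1)
K′′(t) = 2*ν/(4*t^2 - 4*t + 1)

κ_2 = K′′(0) = 2*ν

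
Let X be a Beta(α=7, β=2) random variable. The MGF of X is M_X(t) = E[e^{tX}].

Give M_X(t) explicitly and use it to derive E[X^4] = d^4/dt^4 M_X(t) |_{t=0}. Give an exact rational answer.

E[X^4] = d^4M/dt^4 |_{t=0} = 14/33

M_X(t) = ₁F₁(7; 9; t)
dM/dt = 7*₁F₁(8; 10; t)/9
d^2M/dt^2 = 28*₁F₁(9; 11; t)/45
d^3M/dt^3 = 28*₁F₁(10; 12; t)/55
d^4M/dt^4 = 14*₁F₁(11; 13; t)/33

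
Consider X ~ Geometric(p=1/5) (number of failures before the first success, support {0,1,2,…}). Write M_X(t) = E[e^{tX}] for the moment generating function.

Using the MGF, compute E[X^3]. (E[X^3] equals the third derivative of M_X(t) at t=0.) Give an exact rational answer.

M_X(t) = 1/(5*(1 - 4*e^(t)/5))
M^(3)(t) = (64*e^(3*t) + 320*e^(2*t) + 100*e^(t))/(256*e^(4*t) - 1280*e^(3*t) + 2400*e^(2*t) - 2000*e^(t) + 625)

E[X^3] = M^(3)(0) = 484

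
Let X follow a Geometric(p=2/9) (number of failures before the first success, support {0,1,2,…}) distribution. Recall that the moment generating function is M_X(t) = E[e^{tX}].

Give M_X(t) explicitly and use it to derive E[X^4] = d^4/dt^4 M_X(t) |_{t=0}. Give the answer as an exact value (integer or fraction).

E[X^4] = M′′′′(0) = 5320

M_X(t) = 2/(9*(1 - 7*e^(t)/9))
M′(t) = 14*e^(t)/(49*e^(2*t) - 126*e^(t) + 81)
M′′(t) = (-98*e^(2*t) - 126*e^(t))/(343*e^(3*t) - 1323*e^(2*t) + 1701*e^(t) - 729)
M′′′(t) = (686*e^(3*t) + 3528*e^(2*t) + 1134*e^(t))/(2401*e^(4*t) - 12348*e^(3*t) + 23814*e^(2*t) - 20412*e^(t) + 6561)
M′′′′(t) = (-4802*e^(4*t) - 67914*e^(3*t) - 87318*e^(2*t) - 10206*e^(t))/(16807*e^(5*t) - 108045*e^(4*t) + 277830*e^(3*t) - 357210*e^(2*t) + 229635*e^(t) - 59049)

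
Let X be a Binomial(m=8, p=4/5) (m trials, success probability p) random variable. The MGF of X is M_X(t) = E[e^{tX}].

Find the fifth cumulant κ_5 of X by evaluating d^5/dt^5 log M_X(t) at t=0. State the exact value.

M_X(t) = (4*e^(t)/5 + 1/5)^8
K_X(t) = log M_X(t) = 8*log(4*e^(t)/5 + 1/5)
K′(t) = 32*e^(t)/(4*e^(t) + 1)
K′′(t) = 32*e^(t)/(16*e^(2*t) + 8*e^(t) + 1)
K′′′(t) = (-128*e^(2*t) + 32*e^(t))/(64*e^(3*t) + 48*e^(2*t) + 12*e^(t) + 1)
K′′′′(t) = (512*e^(3*t) - 512*e^(2*t) + 32*e^(t))/(256*e^(4*t) + 256*e^(3*t) + 96*e^(2*t) + 16*e^(t) + 1)
K′′′′′(t) = (-2048*e^(4*t) + 5632*e^(3*t) - 1408*e^(2*t) + 32*e^(t))/(1024*e^(5*t) + 1280*e^(4*t) + 640*e^(3*t) + 160*e^(2*t) + 20*e^(t) + 1)

κ_5 = K′′′′′(0) = 2208/3125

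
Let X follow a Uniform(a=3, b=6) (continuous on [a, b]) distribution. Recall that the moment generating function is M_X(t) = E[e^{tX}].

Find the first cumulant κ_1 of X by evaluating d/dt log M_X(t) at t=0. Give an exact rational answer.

κ_1 = K′(0) = 9/2

M_X(t) = (e^(6*t) - e^(3*t))/(3*t)
K_X(t) = log M_X(t) = -log(t) + log(e^(6*t) - e^(3*t)) - log(3)
K′(t) = (6*t*e^(3*t) - 3*t - e^(3*t) + 1)/(t*e^(3*t) - t)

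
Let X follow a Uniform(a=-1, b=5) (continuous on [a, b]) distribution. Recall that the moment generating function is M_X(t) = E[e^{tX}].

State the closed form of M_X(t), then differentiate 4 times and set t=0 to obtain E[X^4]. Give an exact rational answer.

M_X(t) = (e^(5*t) - e^(-t))/(6*t)
M^(4)(t) = (625*t^4*e^(6*t) - t^4 - 500*t^3*e^(6*t) - 4*t^3 + 300*t^2*e^(6*t) - 12*t^2 - 120*t*e^(6*t) - 24*t + 24*e^(6*t) - 24)*e^(-t)/(6*t^5)

E[X^4] = M^(4)(0) = 521/5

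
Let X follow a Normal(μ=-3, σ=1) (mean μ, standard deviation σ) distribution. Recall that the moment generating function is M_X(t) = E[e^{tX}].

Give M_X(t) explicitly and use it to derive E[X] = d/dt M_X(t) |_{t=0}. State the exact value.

E[X] = D[M](0) = -3

M_X(t) = e^(t^2/2 - 3*t)
D[M](t) = t*e^(-3*t)*e^(t^2/2) - 3*e^(-3*t)*e^(t^2/2)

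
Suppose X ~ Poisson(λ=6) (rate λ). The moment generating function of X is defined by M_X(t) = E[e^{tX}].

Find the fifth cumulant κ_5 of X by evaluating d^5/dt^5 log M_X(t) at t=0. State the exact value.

κ_5 = K^(5)(0) = 6

M_X(t) = e^(6*e^(t) - 6)
K_X(t) = log M_X(t) = 6*e^(t) - 6
K^(5)(t) = 6*e^(t)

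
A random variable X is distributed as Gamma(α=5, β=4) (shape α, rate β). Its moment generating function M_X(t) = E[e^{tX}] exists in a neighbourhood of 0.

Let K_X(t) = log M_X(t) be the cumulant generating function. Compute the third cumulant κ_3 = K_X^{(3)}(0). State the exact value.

κ_3 = D^3[K](0) = 5/32

M_X(t) = 1024/(4 - t)^5
K_X(t) = log M_X(t) = -5*log(4 - t) + 10*log(2)
D^3[K](t) = -10/(t^3 - 12*t^2 + 48*t - 64)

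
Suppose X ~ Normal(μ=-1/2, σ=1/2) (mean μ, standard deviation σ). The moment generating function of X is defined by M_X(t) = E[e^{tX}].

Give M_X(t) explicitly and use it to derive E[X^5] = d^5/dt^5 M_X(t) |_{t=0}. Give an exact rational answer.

E[X^5] = D^5[M](0) = -13/16

M_X(t) = e^(t^2/8 - t/2)
D^5[M](t) = (t^5*e^(t^2/8) - 10*t^4*e^(t^2/8) + 80*t^3*e^(t^2/8) - 320*t^2*e^(t^2/8) + 800*t*e^(t^2/8) - 832*e^(t^2/8))*e^(-t/2)/1024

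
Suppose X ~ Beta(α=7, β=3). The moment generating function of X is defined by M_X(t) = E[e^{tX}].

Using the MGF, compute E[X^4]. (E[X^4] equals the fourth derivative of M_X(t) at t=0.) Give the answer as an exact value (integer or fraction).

M_X(t) = ₁F₁(7; 10; t)
M^(4)(t) = 42*₁F₁(11; 14; t)/143

E[X^4] = M^(4)(0) = 42/143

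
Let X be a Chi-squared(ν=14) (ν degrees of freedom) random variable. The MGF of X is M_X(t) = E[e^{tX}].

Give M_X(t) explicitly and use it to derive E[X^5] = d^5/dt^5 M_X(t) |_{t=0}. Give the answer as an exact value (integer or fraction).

E[X^5] = M′′′′′(0) = 1774080

M_X(t) = (1 - 2*t)^(-7)
M′(t) = 14/(256*t^8 - 1024*t^7 + 1792*t^6 - 1792*t^5 + 1120*t^4 - 448*t^3 + 112*t^2 - 16*t + 1)
M′′(t) = -224/(512*t^9 - 2304*t^8 + 4608*t^7 - 5376*t^6 + 4032*t^5 - 2016*t^4 + 672*t^3 - 144*t^2 + 18*t - 1)
M′′′(t) = 4032/(1024*t^10 - 5120*t^9 + 11520*t^8 - 15360*t^7 + 13440*t^6 - 8064*t^5 + 3360*t^4 - 960*t^3 + 180*t^2 - 20*t + 1)
M′′′′(t) = -80640/(2048*t^11 - 11264*t^10 + 28160*t^9 - 42240*t^8 + 42240*t^7 - 29568*t^6 + 14784*t^5 - 5280*t^4 + 1320*t^3 - 220*t^2 + 22*t - 1)
M′′′′′(t) = 1774080/(4096*t^12 - 24576*t^11 + 67584*t^10 - 112640*t^9 + 126720*t^8 - 101376*t^7 + 59136*t^6 - 25344*t^5 + 7920*t^4 - 1760*t^3 + 264*t^2 - 24*t + 1)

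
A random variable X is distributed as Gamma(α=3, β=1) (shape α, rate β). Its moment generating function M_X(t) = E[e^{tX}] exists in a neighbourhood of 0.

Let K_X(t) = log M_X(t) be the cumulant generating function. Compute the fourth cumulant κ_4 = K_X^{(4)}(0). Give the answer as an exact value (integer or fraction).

κ_4 = K^(4)(0) = 18

M_X(t) = (1 - t)^(-3)
K_X(t) = log M_X(t) = -3*log(1 - t)
K^(4)(t) = 18/(t^4 - 4*t^3 + 6*t^2 - 4*t + 1)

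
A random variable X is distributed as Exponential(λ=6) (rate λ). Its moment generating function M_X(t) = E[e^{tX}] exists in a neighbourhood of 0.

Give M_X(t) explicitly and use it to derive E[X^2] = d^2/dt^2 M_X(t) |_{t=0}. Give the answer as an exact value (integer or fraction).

M_X(t) = 6/(6 - t)
M^(2)(t) = -12/(t^3 - 18*t^2 + 108*t - 216)

E[X^2] = M^(2)(0) = 1/18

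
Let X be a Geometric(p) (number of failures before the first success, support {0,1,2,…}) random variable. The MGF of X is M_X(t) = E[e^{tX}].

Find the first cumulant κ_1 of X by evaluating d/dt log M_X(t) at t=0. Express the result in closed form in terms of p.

M_X(t) = p/(-(1 - p)*e^(t) + 1)
K_X(t) = log M_X(t) = log(p) - log(-(1 - p)*e^(t) + 1)
dK/dt = (-p*e^(t) + e^(t))/(p*e^(t) - e^(t) + 1)

κ_1 = dK/dt |_{t=0} = (1 - p)/p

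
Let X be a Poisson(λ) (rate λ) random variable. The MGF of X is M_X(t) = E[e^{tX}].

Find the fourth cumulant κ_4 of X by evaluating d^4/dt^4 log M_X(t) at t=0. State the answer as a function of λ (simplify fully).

κ_4 = D^4[K](0) = λ

M_X(t) = e^(λ*(e^(t) - 1))
K_X(t) = log M_X(t) = λ*(e^(t) - 1)
D^4[K](t) = λ*e^(t)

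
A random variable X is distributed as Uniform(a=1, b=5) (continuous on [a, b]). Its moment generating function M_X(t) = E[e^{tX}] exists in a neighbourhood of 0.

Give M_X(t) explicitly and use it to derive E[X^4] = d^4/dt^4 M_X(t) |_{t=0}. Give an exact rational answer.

M_X(t) = (e^(5*t) - e^(t))/(4*t)
dM/dt = (5*t*e^(5*t) - t*e^(t) - e^(5*t) + e^(t))/(4*t^2)
d^2M/dt^2 = (25*t^2*e^(5*t) - t^2*e^(t) - 10*t*e^(5*t) + 2*t*e^(t) + 2*e^(5*t) - 2*e^(t))/(4*t^3)
d^3M/dt^3 = (125*t^3*e^(5*t) - t^3*e^(t) - 75*t^2*e^(5*t) + 3*t^2*e^(t) + 30*t*e^(5*t) - 6*t*e^(t) - 6*e^(5*t) + 6*e^(t))/(4*t^4)
d^4M/dt^4 = (625*t^4*e^(5*t) - t^4*e^(t) - 500*t^3*e^(5*t) + 4*t^3*e^(t) + 300*t^2*e^(5*t) - 12*t^2*e^(t) - 120*t*e^(5*t) + 24*t*e^(t) + 24*e^(5*t) - 24*e^(t))/(4*t^5)

E[X^4] = d^4M/dt^4 |_{t=0} = 781/5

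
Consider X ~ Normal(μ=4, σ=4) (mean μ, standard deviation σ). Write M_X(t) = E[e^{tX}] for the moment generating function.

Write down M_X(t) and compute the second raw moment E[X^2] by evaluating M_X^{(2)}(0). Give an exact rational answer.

E[X^2] = d^2M/dt^2 |_{t=0} = 32

M_X(t) = e^(8*t^2 + 4*t)
dM/dt = 16*t*e^(4*t)*e^(8*t^2) + 4*e^(4*t)*e^(8*t^2)
d^2M/dt^2 = 256*t^2*e^(4*t)*e^(8*t^2) + 128*t*e^(4*t)*e^(8*t^2) + 32*e^(4*t)*e^(8*t^2)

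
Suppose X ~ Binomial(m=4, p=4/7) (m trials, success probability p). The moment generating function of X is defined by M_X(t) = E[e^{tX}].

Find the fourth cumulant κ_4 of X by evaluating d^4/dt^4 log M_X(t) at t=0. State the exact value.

κ_4 = K′′′′(0) = -1104/2401

M_X(t) = (4*e^(t)/7 + 3/7)^4
K_X(t) = log M_X(t) = 4*log(4*e^(t)/7 + 3/7)
K′(t) = 16*e^(t)/(4*e^(t) + 3)
K′′(t) = 48*e^(t)/(16*e^(2*t) + 24*e^(t) + 9)
K′′′(t) = (-192*e^(2*t) + 144*e^(t))/(64*e^(3*t) + 144*e^(2*t) + 108*e^(t) + 27)
K′′′′(t) = (768*e^(3*t) - 2304*e^(2*t) + 432*e^(t))/(256*e^(4*t) + 768*e^(3*t) + 864*e^(2*t) + 432*e^(t) + 81)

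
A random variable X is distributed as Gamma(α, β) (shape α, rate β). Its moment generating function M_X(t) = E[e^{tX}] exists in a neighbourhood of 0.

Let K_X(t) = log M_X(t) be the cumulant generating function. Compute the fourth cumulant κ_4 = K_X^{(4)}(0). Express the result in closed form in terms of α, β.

M_X(t) = (β/(β - t))^α
K_X(t) = log M_X(t) = α*(log(β) - log(β - t))
K^(4)(t) = 6*α/(β^4 - 4*β^3*t + 6*β^2*t^2 - 4*β*t^3 + t^4)

κ_4 = K^(4)(0) = 6*α/β^4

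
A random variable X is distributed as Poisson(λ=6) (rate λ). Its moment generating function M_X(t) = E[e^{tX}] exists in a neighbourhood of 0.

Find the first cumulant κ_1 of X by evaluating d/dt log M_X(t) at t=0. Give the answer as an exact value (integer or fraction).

κ_1 = K′(0) = 6

M_X(t) = e^(6*e^(t) - 6)
K_X(t) = log M_X(t) = 6*e^(t) - 6
K′(t) = 6*e^(t)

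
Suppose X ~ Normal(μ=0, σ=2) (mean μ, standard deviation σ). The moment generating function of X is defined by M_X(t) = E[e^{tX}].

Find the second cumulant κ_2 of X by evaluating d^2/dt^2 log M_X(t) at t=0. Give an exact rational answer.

M_X(t) = e^(2*t^2)
K_X(t) = log M_X(t) = 2*t^2
D^2[K](t) = 4

κ_2 = D^2[K](0) = 4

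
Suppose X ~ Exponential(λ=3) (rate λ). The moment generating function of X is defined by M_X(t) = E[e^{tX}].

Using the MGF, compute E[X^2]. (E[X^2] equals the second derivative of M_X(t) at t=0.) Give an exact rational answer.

E[X^2] = d^2M/dt^2 |_{t=0} = 2/9

M_X(t) = 3/(3 - t)
dM/dt = 3/(t^2 - 6*t + 9)
d^2M/dt^2 = -6/(t^3 - 9*t^2 + 27*t - 27)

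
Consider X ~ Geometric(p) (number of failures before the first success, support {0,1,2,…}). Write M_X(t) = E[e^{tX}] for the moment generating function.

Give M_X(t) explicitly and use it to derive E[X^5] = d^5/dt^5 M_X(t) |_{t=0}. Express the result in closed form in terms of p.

M_X(t) = p/(-(1 - p)*e^(t) + 1)
M′(t) = (-p^2*e^(t) + p*e^(t))/(p^2*e^(2*t) - 2*p*e^(2*t) + 2*p*e^(t) + e^(2*t) - 2*e^(t) + 1)

E[X^5] = M′′′′′(0) = -1 + 31/p - 180/p^2 + 390/p^3 - 360/p^4 + 120/p^5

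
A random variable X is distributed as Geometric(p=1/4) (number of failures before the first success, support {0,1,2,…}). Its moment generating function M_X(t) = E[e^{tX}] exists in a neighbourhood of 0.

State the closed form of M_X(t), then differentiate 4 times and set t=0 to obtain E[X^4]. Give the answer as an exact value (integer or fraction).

E[X^4] = M^(4)(0) = 3045

M_X(t) = 1/(4*(1 - 3*e^(t)/4))
M^(4)(t) = (-81*e^(4*t) - 1188*e^(3*t) - 1584*e^(2*t) - 192*e^(t))/(243*e^(5*t) - 1620*e^(4*t) + 4320*e^(3*t) - 5760*e^(2*t) + 3840*e^(t) - 1024)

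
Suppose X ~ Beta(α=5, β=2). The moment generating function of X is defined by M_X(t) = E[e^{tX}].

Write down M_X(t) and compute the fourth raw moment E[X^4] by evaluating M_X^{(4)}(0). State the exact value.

E[X^4] = D^4[M](0) = 1/3

M_X(t) = ₁F₁(5; 7; t)
D^4[M](t) = ₁F₁(9; 11; t)/3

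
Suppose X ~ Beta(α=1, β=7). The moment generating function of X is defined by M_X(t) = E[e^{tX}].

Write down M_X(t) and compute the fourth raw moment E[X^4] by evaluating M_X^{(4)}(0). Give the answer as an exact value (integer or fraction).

E[X^4] = d^4M/dt^4 |_{t=0} = 1/330

M_X(t) = ₁F₁(1; 8; t)
dM/dt = ₁F₁(2; 9; t)/8
d^2M/dt^2 = ₁F₁(3; 10; t)/36
d^3M/dt^3 = ₁F₁(4; 11; t)/120
d^4M/dt^4 = ₁F₁(5; 12; t)/330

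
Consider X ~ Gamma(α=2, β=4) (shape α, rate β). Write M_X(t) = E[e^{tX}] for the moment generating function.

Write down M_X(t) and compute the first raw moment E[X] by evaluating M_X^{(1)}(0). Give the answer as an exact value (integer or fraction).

M_X(t) = 16/(4 - t)^2
M′(t) = -32/(t^3 - 12*t^2 + 48*t - 64)

E[X] = M′(0) = 1/2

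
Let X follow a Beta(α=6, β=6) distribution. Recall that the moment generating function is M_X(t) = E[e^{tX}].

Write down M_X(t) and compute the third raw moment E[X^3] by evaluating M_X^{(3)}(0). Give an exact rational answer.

E[X^3] = D^3[M](0) = 2/13

M_X(t) = ₁F₁(6; 12; t)
D^3[M](t) = 2*₁F₁(9; 15; t)/13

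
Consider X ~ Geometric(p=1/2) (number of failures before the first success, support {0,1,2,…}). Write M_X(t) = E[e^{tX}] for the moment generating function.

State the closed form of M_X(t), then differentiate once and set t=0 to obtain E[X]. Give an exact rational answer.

M_X(t) = 1/(2*(1 - e^(t)/2))
M′(t) = e^(t)/(e^(2*t) - 4*e^(t) + 4)

E[X] = M′(0) = 1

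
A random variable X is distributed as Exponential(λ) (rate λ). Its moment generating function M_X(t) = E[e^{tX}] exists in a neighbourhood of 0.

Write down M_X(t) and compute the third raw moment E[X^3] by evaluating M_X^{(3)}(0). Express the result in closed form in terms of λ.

E[X^3] = D^3[M](0) = 6/λ^3

M_X(t) = λ/(λ - t)
D^3[M](t) = 6*λ/(λ^4 - 4*λ^3*t + 6*λ^2*t^2 - 4*λ*t^3 + t^4)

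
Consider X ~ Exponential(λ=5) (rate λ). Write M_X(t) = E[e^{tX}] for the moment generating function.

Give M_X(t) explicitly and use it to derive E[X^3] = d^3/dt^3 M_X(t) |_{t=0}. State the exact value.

M_X(t) = 5/(5 - t)
M′(t) = 5/(t^2 - 10*t + 25)
M′′(t) = -10/(t^3 - 15*t^2 + 75*t - 125)
M′′′(t) = 30/(t^4 - 20*t^3 + 150*t^2 - 500*t + 625)

E[X^3] = M′′′(0) = 6/125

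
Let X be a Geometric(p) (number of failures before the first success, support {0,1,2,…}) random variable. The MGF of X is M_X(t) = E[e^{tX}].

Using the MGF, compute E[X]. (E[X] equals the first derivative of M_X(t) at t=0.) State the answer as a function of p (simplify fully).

E[X] = D[M](0) = (1 - p)/p

M_X(t) = p/(-(1 - p)*e^(t) + 1)
D[M](t) = (-p^2*e^(t) + p*e^(t))/(p^2*e^(2*t) - 2*p*e^(2*t) + 2*p*e^(t) + e^(2*t) - 2*e^(t) + 1)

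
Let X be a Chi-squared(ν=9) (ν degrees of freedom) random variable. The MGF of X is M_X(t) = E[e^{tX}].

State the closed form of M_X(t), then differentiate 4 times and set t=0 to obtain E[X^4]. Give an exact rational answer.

M_X(t) = (1 - 2*t)^(-9/2)

E[X^4] = M^(4)(0) = 19305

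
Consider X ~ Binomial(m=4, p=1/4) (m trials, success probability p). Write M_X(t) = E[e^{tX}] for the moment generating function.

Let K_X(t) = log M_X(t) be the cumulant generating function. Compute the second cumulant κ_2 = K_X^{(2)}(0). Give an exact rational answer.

M_X(t) = (e^(t)/4 + 3/4)^4
K_X(t) = log M_X(t) = 4*log(e^(t)/4 + 3/4)
D^2[K](t) = 12*e^(t)/(e^(2*t) + 6*e^(t) + 9)

κ_2 = D^2[K](0) = 3/4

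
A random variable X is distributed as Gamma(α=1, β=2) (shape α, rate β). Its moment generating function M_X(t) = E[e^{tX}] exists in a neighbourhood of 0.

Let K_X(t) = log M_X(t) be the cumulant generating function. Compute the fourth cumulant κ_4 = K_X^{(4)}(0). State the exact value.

κ_4 = K^(4)(0) = 3/8

M_X(t) = 2/(2 - t)
K_X(t) = log M_X(t) = -log(2 - t) + log(2)
K^(4)(t) = 6/(t^4 - 8*t^3 + 24*t^2 - 32*t + 16)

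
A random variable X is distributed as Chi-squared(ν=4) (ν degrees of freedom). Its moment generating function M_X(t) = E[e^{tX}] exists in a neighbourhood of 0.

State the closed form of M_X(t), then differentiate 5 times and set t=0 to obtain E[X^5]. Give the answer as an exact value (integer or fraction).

E[X^5] = D^5[M](0) = 23040

M_X(t) = (1 - 2*t)^(-2)
D^5[M](t) = -23040/(128*t^7 - 448*t^6 + 672*t^5 - 560*t^4 + 280*t^3 - 84*t^2 + 14*t - 1)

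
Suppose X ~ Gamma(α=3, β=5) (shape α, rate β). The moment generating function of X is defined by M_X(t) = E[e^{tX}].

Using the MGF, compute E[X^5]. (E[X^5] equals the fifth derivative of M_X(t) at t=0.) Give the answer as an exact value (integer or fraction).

M_X(t) = 125/(5 - t)^3
M′(t) = 375/(t^4 - 20*t^3 + 150*t^2 - 500*t + 625)
M′′(t) = -1500/(t^5 - 25*t^4 + 250*t^3 - 1250*t^2 + 3125*t - 3125)
M′′′(t) = 7500/(t^6 - 30*t^5 + 375*t^4 - 2500*t^3 + 9375*t^2 - 18750*t + 15625)
M′′′′(t) = -45000/(t^7 - 35*t^6 + 525*t^5 - 4375*t^4 + 21875*t^3 - 65625*t^2 + 109375*t - 78125)
M′′′′′(t) = 315000/(t^8 - 40*t^7 + 700*t^6 - 7000*t^5 + 43750*t^4 - 175000*t^3 + 437500*t^2 - 625000*t + 390625)

E[X^5] = M′′′′′(0) = 504/625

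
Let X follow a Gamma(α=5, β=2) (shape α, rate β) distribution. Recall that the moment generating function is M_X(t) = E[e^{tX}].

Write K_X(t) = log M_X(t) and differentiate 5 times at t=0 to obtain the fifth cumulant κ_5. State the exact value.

M_X(t) = 32/(2 - t)^5
K_X(t) = log M_X(t) = -5*log(2 - t) + 5*log(2)
dK/dt = -5/(t - 2)
d^2K/dt^2 = 5/(t^2 - 4*t + 4)
d^3K/dt^3 = -10/(t^3 - 6*t^2 + 12*t - 8)
d^4K/dt^4 = 30/(t^4 - 8*t^3 + 24*t^2 - 32*t + 16)
d^5K/dt^5 = -120/(t^5 - 10*t^4 + 40*t^3 - 80*t^2 + 80*t - 32)

κ_5 = d^5K/dt^5 |_{t=0} = 15/4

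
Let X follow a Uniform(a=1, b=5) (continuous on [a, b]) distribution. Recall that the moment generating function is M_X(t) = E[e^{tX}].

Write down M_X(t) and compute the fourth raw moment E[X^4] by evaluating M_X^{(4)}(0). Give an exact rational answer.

E[X^4] = d^4M/dt^4 |_{t=0} = 781/5

M_X(t) = (e^(5*t) - e^(t))/(4*t)
dM/dt = (5*t*e^(5*t) - t*e^(t) - e^(5*t) + e^(t))/(4*t^2)
d^2M/dt^2 = (25*t^2*e^(5*t) - t^2*e^(t) - 10*t*e^(5*t) + 2*t*e^(t) + 2*e^(5*t) - 2*e^(t))/(4*t^3)
d^3M/dt^3 = (125*t^3*e^(5*t) - t^3*e^(t) - 75*t^2*e^(5*t) + 3*t^2*e^(t) + 30*t*e^(5*t) - 6*t*e^(t) - 6*e^(5*t) + 6*e^(t))/(4*t^4)
d^4M/dt^4 = (625*t^4*e^(5*t) - t^4*e^(t) - 500*t^3*e^(5*t) + 4*t^3*e^(t) + 300*t^2*e^(5*t) - 12*t^2*e^(t) - 120*t*e^(5*t) + 24*t*e^(t) + 24*e^(5*t) - 24*e^(t))/(4*t^5)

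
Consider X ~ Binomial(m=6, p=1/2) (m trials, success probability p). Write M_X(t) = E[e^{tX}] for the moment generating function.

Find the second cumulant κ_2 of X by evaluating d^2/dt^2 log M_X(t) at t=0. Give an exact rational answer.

M_X(t) = (e^(t)/2 + 1/2)^6
K_X(t) = log M_X(t) = 6*log(e^(t)/2 + 1/2)
K′(t) = 6*e^(t)/(e^(t) + 1)
K′′(t) = 6*e^(t)/(e^(2*t) + 2*e^(t) + 1)

κ_2 = K′′(0) = 3/2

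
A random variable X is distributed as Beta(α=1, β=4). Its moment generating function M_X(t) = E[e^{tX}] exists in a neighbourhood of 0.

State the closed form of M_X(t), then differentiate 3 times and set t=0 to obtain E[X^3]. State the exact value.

E[X^3] = M′′′(0) = 1/35

M_X(t) = ₁F₁(1; 5; t)
M′(t) = ₁F₁(2; 6; t)/5
M′′(t) = ₁F₁(3; 7; t)/15
M′′′(t) = ₁F₁(4; 8; t)/35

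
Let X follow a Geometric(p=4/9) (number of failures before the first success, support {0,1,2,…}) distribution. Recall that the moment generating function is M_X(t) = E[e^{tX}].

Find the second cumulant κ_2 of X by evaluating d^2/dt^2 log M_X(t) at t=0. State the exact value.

M_X(t) = 4/(9*(1 - 5*e^(t)/9))
K_X(t) = log M_X(t) = -log(1 - 5*e^(t)/9) - 2*log(3) + 2*log(2)
D^2[K](t) = 45*e^(t)/(25*e^(2*t) - 90*e^(t) + 81)

κ_2 = D^2[K](0) = 45/16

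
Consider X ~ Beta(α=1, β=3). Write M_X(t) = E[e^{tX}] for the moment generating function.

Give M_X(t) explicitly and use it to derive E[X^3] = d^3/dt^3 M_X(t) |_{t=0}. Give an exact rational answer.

M_X(t) = ₁F₁(1; 4; t)
D^3[M](t) = ₁F₁(4; 7; t)/20

E[X^3] = D^3[M](0) = 1/20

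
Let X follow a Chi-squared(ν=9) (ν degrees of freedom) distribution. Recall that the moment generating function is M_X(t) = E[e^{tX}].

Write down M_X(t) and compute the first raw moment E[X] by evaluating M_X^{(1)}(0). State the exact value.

E[X] = M′(0) = 9

M_X(t) = (1 - 2*t)^(-9/2)
M′(t) = -9/(32*t^5*√(1 - 2*t) - 80*t^4*√(1 - 2*t) + 80*t^3*√(1 - 2*t) - 40*t^2*√(1 - 2*t) + 10*t*√(1 - 2*t) - √(1 - 2*t))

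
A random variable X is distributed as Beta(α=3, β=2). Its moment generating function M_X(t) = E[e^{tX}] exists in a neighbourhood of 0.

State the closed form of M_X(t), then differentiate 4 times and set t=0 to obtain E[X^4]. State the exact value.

M_X(t) = ₁F₁(3; 5; t)
M^(4)(t) = 3*₁F₁(7; 9; t)/14

E[X^4] = M^(4)(0) = 3/14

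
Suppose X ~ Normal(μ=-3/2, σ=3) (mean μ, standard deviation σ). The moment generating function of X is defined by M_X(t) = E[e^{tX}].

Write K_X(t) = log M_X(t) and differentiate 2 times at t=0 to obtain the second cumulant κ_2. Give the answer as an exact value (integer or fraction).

κ_2 = d^2K/dt^2 |_{t=0} = 9

M_X(t) = e^(9*t^2/2 - 3*t/2)
K_X(t) = log M_X(t) = 9*t^2/2 - 3*t/2
dK/dt = 9*t - 3/2
d^2K/dt^2 = 9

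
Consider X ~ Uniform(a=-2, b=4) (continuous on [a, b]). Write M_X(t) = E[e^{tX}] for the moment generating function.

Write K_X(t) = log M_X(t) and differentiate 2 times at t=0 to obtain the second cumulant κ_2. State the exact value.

κ_2 = K′′(0) = 3

M_X(t) = (e^(4*t) - e^(-2*t))/(6*t)
K_X(t) = log M_X(t) = -log(t) + log(e^(4*t) - e^(-2*t)) - log(6)
K′(t) = (4*t*e^(6*t) + 2*t - e^(6*t) + 1)/(t*e^(6*t) - t)
K′′(t) = (-36*t^2*e^(6*t) + e^(12*t) - 2*e^(6*t) + 1)/(t^2*e^(12*t) - 2*t^2*e^(6*t) + t^2)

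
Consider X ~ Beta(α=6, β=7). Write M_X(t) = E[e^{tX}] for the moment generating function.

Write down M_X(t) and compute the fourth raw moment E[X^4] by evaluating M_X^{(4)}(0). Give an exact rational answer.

M_X(t) = ₁F₁(6; 13; t)
M^(4)(t) = 9*₁F₁(10; 17; t)/130

E[X^4] = M^(4)(0) = 9/130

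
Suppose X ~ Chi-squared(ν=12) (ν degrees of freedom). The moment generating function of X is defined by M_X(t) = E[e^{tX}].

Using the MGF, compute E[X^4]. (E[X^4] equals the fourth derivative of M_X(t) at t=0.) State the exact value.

E[X^4] = D^4[M](0) = 48384

M_X(t) = (1 - 2*t)^(-6)
D^4[M](t) = 48384/(1024*t^10 - 5120*t^9 + 11520*t^8 - 15360*t^7 + 13440*t^6 - 8064*t^5 + 3360*t^4 - 960*t^3 + 180*t^2 - 20*t + 1)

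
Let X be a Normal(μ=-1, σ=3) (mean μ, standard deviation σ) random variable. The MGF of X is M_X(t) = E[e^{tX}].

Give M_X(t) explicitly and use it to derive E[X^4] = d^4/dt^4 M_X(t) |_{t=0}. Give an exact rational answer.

M_X(t) = e^(9*t^2/2 - t)
D^4[M](t) = (6561*t^4*e^(9*t^2/2) - 2916*t^3*e^(9*t^2/2) + 4860*t^2*e^(9*t^2/2) - 1008*t*e^(9*t^2/2) + 298*e^(9*t^2/2))*e^(-t)

E[X^4] = D^4[M](0) = 298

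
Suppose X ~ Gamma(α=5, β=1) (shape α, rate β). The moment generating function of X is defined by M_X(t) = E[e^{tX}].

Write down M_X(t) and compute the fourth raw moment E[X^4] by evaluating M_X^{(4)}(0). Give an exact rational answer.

M_X(t) = (1 - t)^(-5)
M^(4)(t) = -1680/(t^9 - 9*t^8 + 36*t^7 - 84*t^6 + 126*t^5 - 126*t^4 + 84*t^3 - 36*t^2 + 9*t - 1)

E[X^4] = M^(4)(0) = 1680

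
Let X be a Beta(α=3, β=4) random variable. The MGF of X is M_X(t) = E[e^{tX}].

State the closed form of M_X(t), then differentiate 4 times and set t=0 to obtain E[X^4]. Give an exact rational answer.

E[X^4] = d^4M/dt^4 |_{t=0} = 1/14

M_X(t) = ₁F₁(3; 7; t)
dM/dt = 3*₁F₁(4; 8; t)/7
d^2M/dt^2 = 3*₁F₁(5; 9; t)/14
d^3M/dt^3 = 5*₁F₁(6; 10; t)/42
d^4M/dt^4 = ₁F₁(7; 11; t)/14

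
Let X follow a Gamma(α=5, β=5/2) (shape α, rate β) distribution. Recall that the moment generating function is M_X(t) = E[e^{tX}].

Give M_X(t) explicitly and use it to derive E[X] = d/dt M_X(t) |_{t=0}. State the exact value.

E[X] = M′(0) = 2

M_X(t) = 3125/(32*(5/2 - t)^5)
M′(t) = 31250/(64*t^6 - 960*t^5 + 6000*t^4 - 20000*t^3 + 37500*t^2 - 37500*t + 15625)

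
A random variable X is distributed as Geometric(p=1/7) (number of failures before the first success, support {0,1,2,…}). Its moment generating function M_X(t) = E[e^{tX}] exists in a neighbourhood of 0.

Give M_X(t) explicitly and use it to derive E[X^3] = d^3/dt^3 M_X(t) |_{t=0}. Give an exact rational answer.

E[X^3] = M^(3)(0) = 1518

M_X(t) = 1/(7*(1 - 6*e^(t)/7))
M^(3)(t) = (216*e^(3*t) + 1008*e^(2*t) + 294*e^(t))/(1296*e^(4*t) - 6048*e^(3*t) + 10584*e^(2*t) - 8232*e^(t) + 2401)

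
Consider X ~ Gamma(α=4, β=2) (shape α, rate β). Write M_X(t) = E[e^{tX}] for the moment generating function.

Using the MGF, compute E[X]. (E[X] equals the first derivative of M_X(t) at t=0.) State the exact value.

M_X(t) = 16/(2 - t)^4
M^(1)(t) = -64/(t^5 - 10*t^4 + 40*t^3 - 80*t^2 + 80*t - 32)

E[X] = M^(1)(0) = 2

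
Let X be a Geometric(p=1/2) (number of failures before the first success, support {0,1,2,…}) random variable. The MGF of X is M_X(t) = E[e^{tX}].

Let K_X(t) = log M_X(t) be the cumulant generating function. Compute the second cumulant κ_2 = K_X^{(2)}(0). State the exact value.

κ_2 = K^(2)(0) = 2

M_X(t) = 1/(2*(1 - e^(t)/2))
K_X(t) = log M_X(t) = -log(1 - e^(t)/2) - log(2)
K^(2)(t) = 2*e^(t)/(e^(2*t) - 4*e^(t) + 4)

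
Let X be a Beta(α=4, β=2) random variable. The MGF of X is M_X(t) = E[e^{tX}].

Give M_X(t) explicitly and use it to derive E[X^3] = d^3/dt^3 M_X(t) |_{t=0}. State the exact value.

E[X^3] = M^(3)(0) = 5/14

M_X(t) = ₁F₁(4; 6; t)
M^(3)(t) = 5*₁F₁(7; 9; t)/14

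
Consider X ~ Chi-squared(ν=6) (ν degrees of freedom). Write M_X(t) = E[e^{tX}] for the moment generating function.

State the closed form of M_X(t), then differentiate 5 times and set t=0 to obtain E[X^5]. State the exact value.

M_X(t) = (1 - 2*t)^(-3)
M^(5)(t) = 80640/(256*t^8 - 1024*t^7 + 1792*t^6 - 1792*t^5 + 1120*t^4 - 448*t^3 + 112*t^2 - 16*t + 1)

E[X^5] = M^(5)(0) = 80640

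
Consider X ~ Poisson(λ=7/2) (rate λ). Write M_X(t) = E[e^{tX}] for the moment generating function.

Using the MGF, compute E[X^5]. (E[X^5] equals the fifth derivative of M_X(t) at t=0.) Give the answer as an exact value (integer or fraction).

M_X(t) = e^(7*e^(t)/2 - 7/2)
D^5[M](t) = (16807*e^(5*t)*e^(7*e^(t)/2) + 48020*e^(4*t)*e^(7*e^(t)/2) + 34300*e^(3*t)*e^(7*e^(t)/2) + 5880*e^(2*t)*e^(7*e^(t)/2) + 112*e^(t)*e^(7*e^(t)/2))*e^(-7/2)/32

E[X^5] = D^5[M](0) = 105119/32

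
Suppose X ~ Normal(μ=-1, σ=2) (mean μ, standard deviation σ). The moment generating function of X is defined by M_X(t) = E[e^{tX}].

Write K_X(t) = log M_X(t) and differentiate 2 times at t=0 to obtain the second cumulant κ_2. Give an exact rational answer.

M_X(t) = e^(2*t^2 - t)
K_X(t) = log M_X(t) = 2*t^2 - t
dK/dt = 4*t - 1
d^2K/dt^2 = 4

κ_2 = d^2K/dt^2 |_{t=0} = 4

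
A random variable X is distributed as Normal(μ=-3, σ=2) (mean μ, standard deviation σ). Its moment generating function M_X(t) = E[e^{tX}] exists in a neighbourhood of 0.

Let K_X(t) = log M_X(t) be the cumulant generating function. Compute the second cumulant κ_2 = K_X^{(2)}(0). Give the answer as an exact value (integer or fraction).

κ_2 = K′′(0) = 4

M_X(t) = e^(2*t^2 - 3*t)
K_X(t) = log M_X(t) = 2*t^2 - 3*t
K′(t) = 4*t - 3
K′′(t) = 4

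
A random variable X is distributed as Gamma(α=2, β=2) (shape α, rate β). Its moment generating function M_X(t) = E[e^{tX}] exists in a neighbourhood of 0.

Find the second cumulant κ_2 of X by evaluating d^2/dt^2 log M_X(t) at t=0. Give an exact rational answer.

κ_2 = K^(2)(0) = 1/2

M_X(t) = 4/(2 - t)^2
K_X(t) = log M_X(t) = -2*log(2 - t) + 2*log(2)
K^(2)(t) = 2/(t^2 - 4*t + 4)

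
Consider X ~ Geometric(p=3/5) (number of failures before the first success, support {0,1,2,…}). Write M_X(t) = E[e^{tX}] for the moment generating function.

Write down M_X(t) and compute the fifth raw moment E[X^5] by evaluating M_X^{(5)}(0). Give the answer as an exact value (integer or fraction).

E[X^5] = d^5M/dt^5 |_{t=0} = 9854/81

M_X(t) = 3/(5*(1 - 2*e^(t)/5))
dM/dt = 6*e^(t)/(4*e^(2*t) - 20*e^(t) + 25)
d^2M/dt^2 = (-12*e^(2*t) - 30*e^(t))/(8*e^(3*t) - 60*e^(2*t) + 150*e^(t) - 125)
d^3M/dt^3 = (24*e^(3*t) + 240*e^(2*t) + 150*e^(t))/(16*e^(4*t) - 160*e^(3*t) + 600*e^(2*t) - 1000*e^(t) + 625)
d^4M/dt^4 = (-48*e^(4*t) - 1320*e^(3*t) - 3300*e^(2*t) - 750*e^(t))/(32*e^(5*t) - 400*e^(4*t) + 2000*e^(3*t) - 5000*e^(2*t) + 6250*e^(t) - 3125)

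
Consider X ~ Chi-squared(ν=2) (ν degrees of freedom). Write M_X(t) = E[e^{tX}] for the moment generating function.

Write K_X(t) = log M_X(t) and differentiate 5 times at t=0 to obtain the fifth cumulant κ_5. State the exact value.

M_X(t) = 1/(1 - 2*t)
K_X(t) = log M_X(t) = -log(1 - 2*t)
K′(t) = -2/(2*t - 1)
K′′(t) = 4/(4*t^2 - 4*t + 1)
K′′′(t) = -16/(8*t^3 - 12*t^2 + 6*t - 1)
K′′′′(t) = 96/(16*t^4 - 32*t^3 + 24*t^2 - 8*t + 1)
K′′′′′(t) = -768/(32*t^5 - 80*t^4 + 80*t^3 - 40*t^2 + 10*t - 1)

κ_5 = K′′′′′(0) = 768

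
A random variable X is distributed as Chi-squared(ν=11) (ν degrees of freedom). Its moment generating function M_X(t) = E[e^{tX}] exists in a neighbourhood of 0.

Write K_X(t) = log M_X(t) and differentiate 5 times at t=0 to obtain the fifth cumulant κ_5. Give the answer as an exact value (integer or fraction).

M_X(t) = (1 - 2*t)^(-11/2)
K_X(t) = log M_X(t) = -11*log(1 - 2*t)/2
D^5[K](t) = -4224/(32*t^5 - 80*t^4 + 80*t^3 - 40*t^2 + 10*t - 1)

κ_5 = D^5[K](0) = 4224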